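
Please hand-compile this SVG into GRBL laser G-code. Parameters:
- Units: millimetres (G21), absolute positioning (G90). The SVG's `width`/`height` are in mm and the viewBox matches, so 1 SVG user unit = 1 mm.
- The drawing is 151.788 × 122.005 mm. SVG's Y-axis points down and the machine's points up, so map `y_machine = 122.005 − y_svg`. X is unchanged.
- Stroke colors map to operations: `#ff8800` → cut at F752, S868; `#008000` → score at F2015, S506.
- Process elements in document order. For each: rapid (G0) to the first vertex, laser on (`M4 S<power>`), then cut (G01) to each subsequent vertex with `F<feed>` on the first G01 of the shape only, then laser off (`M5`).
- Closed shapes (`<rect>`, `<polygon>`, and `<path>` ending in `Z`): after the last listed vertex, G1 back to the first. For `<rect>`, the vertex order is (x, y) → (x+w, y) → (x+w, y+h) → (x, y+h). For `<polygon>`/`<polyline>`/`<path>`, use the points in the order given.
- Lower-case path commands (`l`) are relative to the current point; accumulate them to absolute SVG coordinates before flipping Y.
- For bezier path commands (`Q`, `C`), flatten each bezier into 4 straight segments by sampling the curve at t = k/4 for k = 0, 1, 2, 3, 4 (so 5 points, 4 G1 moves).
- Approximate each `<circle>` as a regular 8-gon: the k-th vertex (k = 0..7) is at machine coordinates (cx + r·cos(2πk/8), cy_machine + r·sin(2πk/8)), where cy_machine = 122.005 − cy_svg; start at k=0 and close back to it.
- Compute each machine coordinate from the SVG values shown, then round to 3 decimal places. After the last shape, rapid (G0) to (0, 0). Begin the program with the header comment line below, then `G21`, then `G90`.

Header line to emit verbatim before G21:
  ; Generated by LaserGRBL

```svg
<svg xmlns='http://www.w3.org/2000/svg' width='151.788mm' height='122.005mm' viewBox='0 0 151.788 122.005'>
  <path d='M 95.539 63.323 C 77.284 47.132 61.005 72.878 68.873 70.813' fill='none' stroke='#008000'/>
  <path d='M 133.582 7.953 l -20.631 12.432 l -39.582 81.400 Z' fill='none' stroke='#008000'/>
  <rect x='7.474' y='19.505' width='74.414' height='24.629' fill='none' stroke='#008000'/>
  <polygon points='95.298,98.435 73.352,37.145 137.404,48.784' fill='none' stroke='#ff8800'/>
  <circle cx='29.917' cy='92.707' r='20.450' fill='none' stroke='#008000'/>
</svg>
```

; Generated by LaserGRBL
G21
G90
G0 X95.539 Y58.682
M4 S506
G01 X82.565 Y64.052 F2015
G01 X72.410 Y60.234
G01 X67.153 Y53.768
G01 X68.873 Y51.192
M5
G0 X133.582 Y114.052
M4 S506
G01 X112.951 Y101.620 F2015
G01 X73.369 Y20.220
G01 X133.582 Y114.052
M5
G0 X7.474 Y102.500
M4 S506
G01 X81.888 Y102.500 F2015
G01 X81.888 Y77.871
G01 X7.474 Y77.871
G01 X7.474 Y102.500
M5
G0 X95.298 Y23.570
M4 S868
G01 X73.352 Y84.860 F752
G01 X137.404 Y73.221
G01 X95.298 Y23.570
M5
G0 X50.367 Y29.298
M4 S506
G01 X44.377 Y43.758 F2015
G01 X29.917 Y49.748
G01 X15.457 Y43.758
G01 X9.467 Y29.298
G01 X15.457 Y14.838
G01 X29.917 Y8.848
G01 X44.377 Y14.838
G01 X50.367 Y29.298
M5
G0 X0.000 Y0.000

viewBox `0 0 151.788 122.005` with mm width/height → 1 unit = 1 mm. Flip: y_m = 122.005 − y_svg.

**Shape 1** — `<path>` cubic bezier, stroke `#008000` → score (S506, F2015). Control points (SVG): P0=(95.539,63.323), P1=(77.284,47.132), P2=(61.005,72.878), P3=(68.873,70.813); sampled at t=k/4. Machine vertices: (95.539,58.682) → (82.565,64.052) → (72.410,60.234) → (67.153,53.768) → (68.873,51.192). Open path.

**Shape 2** — `<path>` closed polygon, stroke `#008000` → score (S506, F2015). Machine vertices: (133.582,114.052) → (112.951,101.620) → (73.369,20.220) → (133.582,114.052). Closed: final G1 returns to the first vertex.

**Shape 3** — `<rect>` rectangle, stroke `#008000` → score (S506, F2015). Machine vertices: (7.474,102.500) → (81.888,102.500) → (81.888,77.871) → (7.474,77.871) → (7.474,102.500). Closed: final G1 returns to the first vertex.

**Shape 4** — `<polygon>` regular polygon, stroke `#ff8800` → cut (S868, F752). Machine vertices: (95.298,23.570) → (73.352,84.860) → (137.404,73.221) → (95.298,23.570). Closed: final G1 returns to the first vertex.

**Shape 5** — `<circle>` circle, stroke `#008000` → score (S506, F2015). Machine vertices: (50.367,29.298) → (44.377,43.758) → (29.917,49.748) → (15.457,43.758) → (9.467,29.298) → (15.457,14.838) → (29.917,8.848) → (44.377,14.838) → (50.367,29.298). Closed: final G1 returns to the first vertex.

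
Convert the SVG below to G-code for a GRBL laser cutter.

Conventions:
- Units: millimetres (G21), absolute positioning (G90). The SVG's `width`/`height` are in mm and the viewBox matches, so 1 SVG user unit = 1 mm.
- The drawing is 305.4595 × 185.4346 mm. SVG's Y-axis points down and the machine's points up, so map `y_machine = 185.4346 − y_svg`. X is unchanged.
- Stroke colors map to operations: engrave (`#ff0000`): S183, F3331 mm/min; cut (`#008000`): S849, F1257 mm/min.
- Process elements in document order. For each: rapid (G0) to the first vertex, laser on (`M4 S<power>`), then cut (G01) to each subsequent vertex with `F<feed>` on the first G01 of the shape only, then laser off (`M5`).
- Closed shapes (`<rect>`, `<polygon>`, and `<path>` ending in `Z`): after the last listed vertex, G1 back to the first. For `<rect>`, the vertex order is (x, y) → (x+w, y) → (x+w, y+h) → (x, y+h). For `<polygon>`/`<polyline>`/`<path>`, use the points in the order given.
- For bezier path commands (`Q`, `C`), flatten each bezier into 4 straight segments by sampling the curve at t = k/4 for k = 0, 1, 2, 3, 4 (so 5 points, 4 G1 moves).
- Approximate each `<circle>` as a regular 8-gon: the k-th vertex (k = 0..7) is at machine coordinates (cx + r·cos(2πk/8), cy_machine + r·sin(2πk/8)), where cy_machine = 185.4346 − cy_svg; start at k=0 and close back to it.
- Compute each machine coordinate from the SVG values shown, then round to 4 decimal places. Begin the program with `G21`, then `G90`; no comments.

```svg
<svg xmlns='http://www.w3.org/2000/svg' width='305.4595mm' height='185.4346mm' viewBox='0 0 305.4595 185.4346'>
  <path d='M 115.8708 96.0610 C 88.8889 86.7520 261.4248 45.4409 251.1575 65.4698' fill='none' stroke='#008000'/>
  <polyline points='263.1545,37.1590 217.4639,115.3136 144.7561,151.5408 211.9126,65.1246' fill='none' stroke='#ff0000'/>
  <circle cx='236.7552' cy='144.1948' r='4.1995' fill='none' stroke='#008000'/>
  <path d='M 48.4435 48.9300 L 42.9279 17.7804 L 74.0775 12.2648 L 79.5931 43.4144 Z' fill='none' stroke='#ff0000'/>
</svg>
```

Since the viewBox matches the mm dimensions, user units are millimetres directly. The only transform is the Y-flip y_m = 185.4346 − y_svg.

Shape 1 is a cubic bezier drawn with `<path>`. Its stroke #008000 means cut at S849, F1257. After flipping Y the toolpath is (115.8708,89.3736) → (127.0702,100.8973) → (177.2462,115.6709) → (230.5561,124.9437) → (251.1575,119.9648).

Shape 2 is a open polyline drawn with `<polyline>`. Its stroke #ff0000 means engrave at S183, F3331. After flipping Y the toolpath is (263.1545,148.2756) → (217.4639,70.1210) → (144.7561,33.8938) → (211.9126,120.3100).

Shape 3 is a circle drawn with `<circle>`. Its stroke #008000 means cut at S849, F1257. After flipping Y the toolpath is (240.9547,41.2398) → (239.7247,44.2093) → (236.7552,45.4393) → (233.7857,44.2093) → (232.5557,41.2398) → (233.7857,38.2703) → (236.7552,37.0403) → (239.7247,38.2703) → (240.9547,41.2398), returning to the start.

Shape 4 is a regular polygon drawn with `<path>`. Its stroke #ff0000 means engrave at S183, F3331. After flipping Y the toolpath is (48.4435,136.5046) → (42.9279,167.6542) → (74.0775,173.1698) → (79.5931,142.0202) → (48.4435,136.5046), returning to the start.

G21
G90
G0 X115.8708 Y89.3736
M4 S849
G01 X127.0702 Y100.8973 F1257
G01 X177.2462 Y115.6709
G01 X230.5561 Y124.9437
G01 X251.1575 Y119.9648
M5
G0 X263.1545 Y148.2756
M4 S183
G01 X217.4639 Y70.1210 F3331
G01 X144.7561 Y33.8938
G01 X211.9126 Y120.3100
M5
G0 X240.9547 Y41.2398
M4 S849
G01 X239.7247 Y44.2093 F1257
G01 X236.7552 Y45.4393
G01 X233.7857 Y44.2093
G01 X232.5557 Y41.2398
G01 X233.7857 Y38.2703
G01 X236.7552 Y37.0403
G01 X239.7247 Y38.2703
G01 X240.9547 Y41.2398
M5
G0 X48.4435 Y136.5046
M4 S183
G01 X42.9279 Y167.6542 F3331
G01 X74.0775 Y173.1698
G01 X79.5931 Y142.0202
G01 X48.4435 Y136.5046
M5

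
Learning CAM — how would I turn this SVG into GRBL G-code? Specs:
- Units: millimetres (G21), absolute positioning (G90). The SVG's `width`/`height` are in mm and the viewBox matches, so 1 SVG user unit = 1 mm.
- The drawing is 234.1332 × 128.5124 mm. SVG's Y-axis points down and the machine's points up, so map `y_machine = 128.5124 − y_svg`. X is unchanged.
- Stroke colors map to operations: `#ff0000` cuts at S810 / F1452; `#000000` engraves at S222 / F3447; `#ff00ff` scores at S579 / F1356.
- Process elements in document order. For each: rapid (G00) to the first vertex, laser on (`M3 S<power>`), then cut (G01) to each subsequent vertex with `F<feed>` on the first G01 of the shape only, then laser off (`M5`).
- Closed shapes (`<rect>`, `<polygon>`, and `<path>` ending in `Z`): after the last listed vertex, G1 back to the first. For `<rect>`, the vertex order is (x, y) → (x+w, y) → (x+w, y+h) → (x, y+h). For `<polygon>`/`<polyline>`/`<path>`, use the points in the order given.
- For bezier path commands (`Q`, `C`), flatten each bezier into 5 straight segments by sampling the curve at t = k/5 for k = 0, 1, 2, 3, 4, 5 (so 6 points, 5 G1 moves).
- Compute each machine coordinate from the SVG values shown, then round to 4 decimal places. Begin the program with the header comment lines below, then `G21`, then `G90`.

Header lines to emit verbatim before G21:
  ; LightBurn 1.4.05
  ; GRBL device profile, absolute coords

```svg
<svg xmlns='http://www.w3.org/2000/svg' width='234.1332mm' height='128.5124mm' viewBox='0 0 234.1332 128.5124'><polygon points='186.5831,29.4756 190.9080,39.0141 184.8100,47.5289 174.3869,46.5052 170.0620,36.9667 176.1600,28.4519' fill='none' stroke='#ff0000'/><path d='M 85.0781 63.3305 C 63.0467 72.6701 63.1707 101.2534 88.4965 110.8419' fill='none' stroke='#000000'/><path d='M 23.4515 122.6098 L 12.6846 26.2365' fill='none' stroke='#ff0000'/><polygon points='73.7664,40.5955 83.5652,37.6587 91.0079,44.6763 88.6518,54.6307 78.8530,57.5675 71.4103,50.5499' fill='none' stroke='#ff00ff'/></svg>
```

; LightBurn 1.4.05
; GRBL device profile, absolute coords
G21
G90
G00 X186.5831 Y99.0368
M3 S810
G01 X190.9080 Y89.4983 F1452
G01 X184.8100 Y80.9835
G01 X174.3869 Y82.0072
G01 X170.0620 Y91.5457
G01 X176.1600 Y100.0605
G01 X186.5831 Y99.0368
M5
G00 X85.0781 Y65.1819
M3 S222
G01 X74.5423 Y57.5748 F3447
G01 X69.4700 Y47.1847
G01 X70.0074 Y35.8469
G01 X76.3009 Y25.3971
G01 X88.4965 Y17.6705
M5
G00 X23.4515 Y5.9026
M3 S810
G01 X12.6846 Y102.2759 F1452
M5
G00 X73.7664 Y87.9169
M3 S579
G01 X83.5652 Y90.8537 F1356
G01 X91.0079 Y83.8361
G01 X88.6518 Y73.8817
G01 X78.8530 Y70.9449
G01 X71.4103 Y77.9625
G01 X73.7664 Y87.9169
M5

1 u = 1 mm; y_m = 128.5124 − y.

[1] `<polygon>` regular polygon, #ff0000→cut S810 F1452: (186.5831,99.0368) → (190.9080,89.4983) → (184.8100,80.9835) → (174.3869,82.0072) → (170.0620,91.5457) → (176.1600,100.0605) → (186.5831,99.0368) (closed)

[2] `<path>` cubic bezier, #000000→engrave S222 F3447: (85.0781,65.1819) → (74.5423,57.5748) → (69.4700,47.1847) → (70.0074,35.8469) → (76.3009,25.3971) → (88.4965,17.6705)

[3] `<path>` line segment, #ff0000→cut S810 F1452: (23.4515,5.9026) → (12.6846,102.2759)

[4] `<polygon>` regular polygon, #ff00ff→score S579 F1356: (73.7664,87.9169) → (83.5652,90.8537) → (91.0079,83.8361) → (88.6518,73.8817) → (78.8530,70.9449) → (71.4103,77.9625) → (73.7664,87.9169) (closed)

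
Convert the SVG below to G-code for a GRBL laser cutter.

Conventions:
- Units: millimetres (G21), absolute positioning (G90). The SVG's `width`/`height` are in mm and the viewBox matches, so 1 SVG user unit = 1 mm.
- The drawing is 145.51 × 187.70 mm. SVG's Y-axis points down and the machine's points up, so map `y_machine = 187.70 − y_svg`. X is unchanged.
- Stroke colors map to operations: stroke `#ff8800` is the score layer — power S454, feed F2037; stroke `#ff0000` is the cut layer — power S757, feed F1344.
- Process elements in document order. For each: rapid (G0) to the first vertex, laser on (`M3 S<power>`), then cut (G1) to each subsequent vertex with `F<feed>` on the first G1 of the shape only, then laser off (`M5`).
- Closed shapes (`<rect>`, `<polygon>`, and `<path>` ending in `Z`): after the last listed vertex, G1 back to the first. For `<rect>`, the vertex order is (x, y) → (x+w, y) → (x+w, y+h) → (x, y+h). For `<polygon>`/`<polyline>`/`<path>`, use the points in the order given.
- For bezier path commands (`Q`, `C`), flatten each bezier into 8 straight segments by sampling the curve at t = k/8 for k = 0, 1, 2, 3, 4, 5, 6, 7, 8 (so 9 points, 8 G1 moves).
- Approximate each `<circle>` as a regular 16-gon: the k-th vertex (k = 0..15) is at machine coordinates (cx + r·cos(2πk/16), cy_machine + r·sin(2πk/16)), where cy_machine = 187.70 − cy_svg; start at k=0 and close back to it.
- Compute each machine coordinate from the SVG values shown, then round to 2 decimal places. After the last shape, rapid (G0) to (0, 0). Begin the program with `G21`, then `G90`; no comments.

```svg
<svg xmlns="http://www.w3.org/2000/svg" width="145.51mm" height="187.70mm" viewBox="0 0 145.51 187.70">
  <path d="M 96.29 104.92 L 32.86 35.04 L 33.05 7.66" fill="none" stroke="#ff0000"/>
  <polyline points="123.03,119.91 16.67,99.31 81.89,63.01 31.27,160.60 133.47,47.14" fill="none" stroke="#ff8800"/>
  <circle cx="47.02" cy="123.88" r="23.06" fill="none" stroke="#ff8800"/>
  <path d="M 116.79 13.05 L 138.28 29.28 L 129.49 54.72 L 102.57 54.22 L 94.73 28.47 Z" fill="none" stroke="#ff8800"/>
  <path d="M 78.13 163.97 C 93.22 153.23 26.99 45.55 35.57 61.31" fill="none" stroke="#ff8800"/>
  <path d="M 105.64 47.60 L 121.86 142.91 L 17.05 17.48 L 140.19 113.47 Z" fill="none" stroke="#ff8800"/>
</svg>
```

G21
G90
G0 X96.29 Y82.78
M3 S757
G1 X32.86 Y152.66 F1344
G1 X33.05 Y180.04
M5
G0 X123.03 Y67.79
M3 S454
G1 X16.67 Y88.39 F2037
G1 X81.89 Y124.69
G1 X31.27 Y27.10
G1 X133.47 Y140.56
M5
G0 X70.08 Y63.82
M3 S454
G1 X68.32 Y72.64 F2037
G1 X63.33 Y80.13
G1 X55.84 Y85.12
G1 X47.02 Y86.88
G1 X38.20 Y85.12
G1 X30.71 Y80.13
G1 X25.72 Y72.64
G1 X23.96 Y63.82
G1 X25.72 Y55.00
G1 X30.71 Y47.51
G1 X38.20 Y42.52
G1 X47.02 Y40.76
G1 X55.84 Y42.52
G1 X63.33 Y47.51
G1 X68.32 Y55.00
G1 X70.08 Y63.82
M5
G0 X116.79 Y174.65
M3 S454
G1 X138.28 Y158.42 F2037
G1 X129.49 Y132.98
G1 X102.57 Y133.48
G1 X94.73 Y159.23
G1 X116.79 Y174.65
M5
G0 X78.13 Y23.73
M3 S454
G1 X80.28 Y31.87 F2037
G1 X76.64 Y46.52
G1 X69.03 Y65.09
G1 X59.29 Y85.00
G1 X49.24 Y103.67
G1 X40.72 Y118.51
G1 X35.55 Y126.94
G1 X35.57 Y126.39
M5
G0 X105.64 Y140.10
M3 S454
G1 X121.86 Y44.79 F2037
G1 X17.05 Y170.22
G1 X140.19 Y74.23
G1 X105.64 Y140.10
M5
G0 X0.00 Y0.00

viewBox `0 0 145.51 187.70` with mm width/height → 1 unit = 1 mm. Flip: y_m = 187.70 − y_svg.

**Shape 1** — `<path>` open polyline, stroke `#ff0000` → cut (S757, F1344). Machine vertices: (96.29,82.78) → (32.86,152.66) → (33.05,180.04). Open path.

**Shape 2** — `<polyline>` open polyline, stroke `#ff8800` → score (S454, F2037). Machine vertices: (123.03,67.79) → (16.67,88.39) → (81.89,124.69) → (31.27,27.10) → (133.47,140.56). Open path.

**Shape 3** — `<circle>` circle, stroke `#ff8800` → score (S454, F2037). Machine vertices: (70.08,63.82) → (68.32,72.64) → (63.33,80.13) → (55.84,85.12) → (47.02,86.88) → (38.20,85.12) → (30.71,80.13) → (25.72,72.64) → (23.96,63.82) → (25.72,55.00) → (30.71,47.51) → (38.20,42.52) → (47.02,40.76) → (55.84,42.52) → (63.33,47.51) → (68.32,55.00) → (70.08,63.82). Closed: final G1 returns to the first vertex.

**Shape 4** — `<path>` regular polygon, stroke `#ff8800` → score (S454, F2037). Machine vertices: (116.79,174.65) → (138.28,158.42) → (129.49,132.98) → (102.57,133.48) → (94.73,159.23) → (116.79,174.65). Closed: final G1 returns to the first vertex.

**Shape 5** — `<path>` cubic bezier, stroke `#ff8800` → score (S454, F2037). Control points (SVG): P0=(78.13,163.97), P1=(93.22,153.23), P2=(26.99,45.55), P3=(35.57,61.31); sampled at t=k/8. Machine vertices: (78.13,23.73) → (80.28,31.87) → (76.64,46.52) → (69.03,65.09) → (59.29,85.00) → (49.24,103.67) → (40.72,118.51) → (35.55,126.94) → (35.57,126.39). Open path.

**Shape 6** — `<path>` closed polygon, stroke `#ff8800` → score (S454, F2037). Machine vertices: (105.64,140.10) → (121.86,44.79) → (17.05,170.22) → (140.19,74.23) → (105.64,140.10). Closed: final G1 returns to the first vertex.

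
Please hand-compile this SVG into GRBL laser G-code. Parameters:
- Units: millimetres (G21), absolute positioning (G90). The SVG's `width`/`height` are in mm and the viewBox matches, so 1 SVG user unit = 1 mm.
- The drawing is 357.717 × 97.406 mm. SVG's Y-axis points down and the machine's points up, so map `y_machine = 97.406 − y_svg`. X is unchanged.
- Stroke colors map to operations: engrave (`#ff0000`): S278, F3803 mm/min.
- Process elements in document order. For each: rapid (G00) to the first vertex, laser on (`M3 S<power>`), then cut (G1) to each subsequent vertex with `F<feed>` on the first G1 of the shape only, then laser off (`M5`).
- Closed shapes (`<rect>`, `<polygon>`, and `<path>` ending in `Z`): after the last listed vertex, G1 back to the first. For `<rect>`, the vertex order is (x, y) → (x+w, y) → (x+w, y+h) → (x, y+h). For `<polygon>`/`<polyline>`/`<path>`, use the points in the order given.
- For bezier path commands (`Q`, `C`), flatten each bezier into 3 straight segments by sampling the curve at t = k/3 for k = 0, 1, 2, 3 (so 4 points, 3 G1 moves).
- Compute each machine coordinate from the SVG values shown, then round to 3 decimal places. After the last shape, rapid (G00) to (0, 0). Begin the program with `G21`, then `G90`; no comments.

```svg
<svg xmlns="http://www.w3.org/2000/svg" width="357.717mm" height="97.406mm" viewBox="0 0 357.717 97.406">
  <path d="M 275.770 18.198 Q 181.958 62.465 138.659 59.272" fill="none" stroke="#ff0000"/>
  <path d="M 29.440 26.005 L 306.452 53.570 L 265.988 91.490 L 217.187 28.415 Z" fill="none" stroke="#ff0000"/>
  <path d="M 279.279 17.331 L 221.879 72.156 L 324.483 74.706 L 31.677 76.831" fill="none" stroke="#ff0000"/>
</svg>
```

1 u = 1 mm; y_m = 97.406 − y.

[1] `<path>` quadratic bezier, #ff0000→engrave S278 F3803: (275.770,79.208) → (218.841,54.970) → (173.138,41.279) → (138.659,38.134)

[2] `<path>` closed polygon, #ff0000→engrave S278 F3803: (29.440,71.401) → (306.452,43.836) → (265.988,5.916) → (217.187,68.991) → (29.440,71.401) (closed)

[3] `<path>` open polyline, #ff0000→engrave S278 F3803: (279.279,80.075) → (221.879,25.250) → (324.483,22.700) → (31.677,20.575)

G21
G90
G00 X275.770 Y79.208
M3 S278
G1 X218.841 Y54.970 F3803
G1 X173.138 Y41.279
G1 X138.659 Y38.134
M5
G00 X29.440 Y71.401
M3 S278
G1 X306.452 Y43.836 F3803
G1 X265.988 Y5.916
G1 X217.187 Y68.991
G1 X29.440 Y71.401
M5
G00 X279.279 Y80.075
M3 S278
G1 X221.879 Y25.250 F3803
G1 X324.483 Y22.700
G1 X31.677 Y20.575
M5
G00 X0.000 Y0.000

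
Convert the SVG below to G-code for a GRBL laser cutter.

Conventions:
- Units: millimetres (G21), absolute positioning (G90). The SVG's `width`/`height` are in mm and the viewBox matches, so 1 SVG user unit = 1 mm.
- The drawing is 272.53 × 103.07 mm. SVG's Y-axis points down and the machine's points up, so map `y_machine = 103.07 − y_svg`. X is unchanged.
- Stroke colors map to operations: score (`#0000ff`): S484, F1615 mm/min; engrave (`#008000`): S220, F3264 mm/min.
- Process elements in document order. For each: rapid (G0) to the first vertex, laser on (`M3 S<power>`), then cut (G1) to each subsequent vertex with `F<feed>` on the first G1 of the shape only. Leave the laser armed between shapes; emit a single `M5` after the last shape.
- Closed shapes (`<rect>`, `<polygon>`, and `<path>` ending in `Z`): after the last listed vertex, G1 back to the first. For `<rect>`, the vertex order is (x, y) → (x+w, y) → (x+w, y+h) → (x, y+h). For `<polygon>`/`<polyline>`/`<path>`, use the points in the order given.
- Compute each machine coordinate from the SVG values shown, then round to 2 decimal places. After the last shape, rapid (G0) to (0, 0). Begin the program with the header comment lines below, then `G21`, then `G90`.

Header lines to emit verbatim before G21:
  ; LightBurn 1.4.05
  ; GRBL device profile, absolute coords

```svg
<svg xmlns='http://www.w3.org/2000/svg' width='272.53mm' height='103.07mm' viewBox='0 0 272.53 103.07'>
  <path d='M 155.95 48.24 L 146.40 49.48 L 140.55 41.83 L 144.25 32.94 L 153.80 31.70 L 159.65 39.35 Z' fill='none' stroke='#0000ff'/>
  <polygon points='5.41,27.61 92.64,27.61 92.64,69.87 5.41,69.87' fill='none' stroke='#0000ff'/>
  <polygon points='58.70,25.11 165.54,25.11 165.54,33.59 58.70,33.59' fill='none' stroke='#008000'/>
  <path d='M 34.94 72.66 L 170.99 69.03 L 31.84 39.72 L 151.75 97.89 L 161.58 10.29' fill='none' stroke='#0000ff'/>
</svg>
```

1 u = 1 mm; y_m = 103.07 − y.

[1] `<path>` regular polygon, #0000ff→score S484 F1615: (155.95,54.83) → (146.40,53.59) → (140.55,61.24) → (144.25,70.13) → (153.80,71.37) → (159.65,63.72) → (155.95,54.83) (closed)

[2] `<polygon>` rectangle, #0000ff→score S484 F1615: (5.41,75.46) → (92.64,75.46) → (92.64,33.20) → (5.41,33.20) → (5.41,75.46) (closed)

[3] `<polygon>` rectangle, #008000→engrave S220 F3264: (58.70,77.96) → (165.54,77.96) → (165.54,69.48) → (58.70,69.48) → (58.70,77.96) (closed)

[4] `<path>` open polyline, #0000ff→score S484 F1615: (34.94,30.41) → (170.99,34.04) → (31.84,63.35) → (151.75,5.18) → (161.58,92.78)

; LightBurn 1.4.05
; GRBL device profile, absolute coords
G21
G90
G0 X155.95 Y54.83
M3 S484
G1 X146.40 Y53.59 F1615
G1 X140.55 Y61.24
G1 X144.25 Y70.13
G1 X153.80 Y71.37
G1 X159.65 Y63.72
G1 X155.95 Y54.83
G0 X5.41 Y75.46
M3 S484
G1 X92.64 Y75.46 F1615
G1 X92.64 Y33.20
G1 X5.41 Y33.20
G1 X5.41 Y75.46
G0 X58.70 Y77.96
M3 S220
G1 X165.54 Y77.96 F3264
G1 X165.54 Y69.48
G1 X58.70 Y69.48
G1 X58.70 Y77.96
G0 X34.94 Y30.41
M3 S484
G1 X170.99 Y34.04 F1615
G1 X31.84 Y63.35
G1 X151.75 Y5.18
G1 X161.58 Y92.78
M5
G0 X0.00 Y0.00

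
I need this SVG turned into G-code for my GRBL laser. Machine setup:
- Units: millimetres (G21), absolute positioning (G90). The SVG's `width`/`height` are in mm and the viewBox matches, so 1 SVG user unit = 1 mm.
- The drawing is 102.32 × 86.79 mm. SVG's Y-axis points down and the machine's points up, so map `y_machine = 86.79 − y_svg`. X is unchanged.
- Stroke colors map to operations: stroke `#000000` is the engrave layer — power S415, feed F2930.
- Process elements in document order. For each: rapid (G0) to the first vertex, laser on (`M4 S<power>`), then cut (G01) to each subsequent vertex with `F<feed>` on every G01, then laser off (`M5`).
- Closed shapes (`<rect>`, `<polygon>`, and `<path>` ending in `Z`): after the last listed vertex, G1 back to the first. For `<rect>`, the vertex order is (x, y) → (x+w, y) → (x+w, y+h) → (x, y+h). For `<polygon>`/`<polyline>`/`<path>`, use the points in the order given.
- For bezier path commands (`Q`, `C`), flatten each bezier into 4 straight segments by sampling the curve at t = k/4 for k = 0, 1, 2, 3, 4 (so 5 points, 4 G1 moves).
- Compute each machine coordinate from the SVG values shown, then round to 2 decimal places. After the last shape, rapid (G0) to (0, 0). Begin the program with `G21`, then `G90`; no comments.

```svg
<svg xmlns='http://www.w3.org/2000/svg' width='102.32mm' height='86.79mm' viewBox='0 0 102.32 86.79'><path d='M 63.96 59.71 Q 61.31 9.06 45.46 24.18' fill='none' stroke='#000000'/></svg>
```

G21
G90
G0 X63.96 Y27.08
M4 S415
G01 X61.81 Y48.29 F2930
G01 X58.01 Y61.29 F2930
G01 X52.56 Y66.06 F2930
G01 X45.46 Y62.61 F2930
M5
G0 X0.00 Y0.00

viewBox `0 0 102.32 86.79` with mm width/height → 1 unit = 1 mm. Flip: y_m = 86.79 − y_svg.

**Shape 1** — `<path>` quadratic bezier, stroke `#000000` → engrave (S415, F2930). Control points (SVG): P0=(63.96,59.71), P1=(61.31,9.06), P2=(45.46,24.18); sampled at t=k/4. Machine vertices: (63.96,27.08) → (61.81,48.29) → (58.01,61.29) → (52.56,66.06) → (45.46,62.61). Open path.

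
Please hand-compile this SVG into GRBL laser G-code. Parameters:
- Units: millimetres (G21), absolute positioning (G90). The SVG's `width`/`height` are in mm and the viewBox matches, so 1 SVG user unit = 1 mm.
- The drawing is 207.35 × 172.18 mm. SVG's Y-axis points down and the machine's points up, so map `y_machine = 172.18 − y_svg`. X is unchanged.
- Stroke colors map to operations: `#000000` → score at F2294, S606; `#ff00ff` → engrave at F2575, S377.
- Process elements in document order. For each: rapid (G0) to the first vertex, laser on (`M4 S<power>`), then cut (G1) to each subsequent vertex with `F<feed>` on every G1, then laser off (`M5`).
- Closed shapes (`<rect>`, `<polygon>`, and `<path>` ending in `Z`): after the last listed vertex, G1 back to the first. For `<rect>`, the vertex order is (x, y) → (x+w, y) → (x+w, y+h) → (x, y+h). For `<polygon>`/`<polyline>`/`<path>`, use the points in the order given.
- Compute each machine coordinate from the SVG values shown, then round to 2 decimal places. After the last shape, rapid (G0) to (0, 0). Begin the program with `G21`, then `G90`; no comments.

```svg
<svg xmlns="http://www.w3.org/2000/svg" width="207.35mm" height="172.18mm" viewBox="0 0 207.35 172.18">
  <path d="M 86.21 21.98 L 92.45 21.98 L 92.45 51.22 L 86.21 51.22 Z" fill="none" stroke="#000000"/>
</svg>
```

G21
G90
G0 X86.21 Y150.20
M4 S606
G1 X92.45 Y150.20 F2294
G1 X92.45 Y120.96 F2294
G1 X86.21 Y120.96 F2294
G1 X86.21 Y150.20 F2294
M5
G0 X0.00 Y0.00

Since the viewBox matches the mm dimensions, user units are millimetres directly. The only transform is the Y-flip y_m = 172.18 − y_svg.

Shape 1 is a rectangle drawn with `<path>`. Its stroke #000000 means score at S606, F2294. After flipping Y the toolpath is (86.21,150.20) → (92.45,150.20) → (92.45,120.96) → (86.21,120.96) → (86.21,150.20), returning to the start.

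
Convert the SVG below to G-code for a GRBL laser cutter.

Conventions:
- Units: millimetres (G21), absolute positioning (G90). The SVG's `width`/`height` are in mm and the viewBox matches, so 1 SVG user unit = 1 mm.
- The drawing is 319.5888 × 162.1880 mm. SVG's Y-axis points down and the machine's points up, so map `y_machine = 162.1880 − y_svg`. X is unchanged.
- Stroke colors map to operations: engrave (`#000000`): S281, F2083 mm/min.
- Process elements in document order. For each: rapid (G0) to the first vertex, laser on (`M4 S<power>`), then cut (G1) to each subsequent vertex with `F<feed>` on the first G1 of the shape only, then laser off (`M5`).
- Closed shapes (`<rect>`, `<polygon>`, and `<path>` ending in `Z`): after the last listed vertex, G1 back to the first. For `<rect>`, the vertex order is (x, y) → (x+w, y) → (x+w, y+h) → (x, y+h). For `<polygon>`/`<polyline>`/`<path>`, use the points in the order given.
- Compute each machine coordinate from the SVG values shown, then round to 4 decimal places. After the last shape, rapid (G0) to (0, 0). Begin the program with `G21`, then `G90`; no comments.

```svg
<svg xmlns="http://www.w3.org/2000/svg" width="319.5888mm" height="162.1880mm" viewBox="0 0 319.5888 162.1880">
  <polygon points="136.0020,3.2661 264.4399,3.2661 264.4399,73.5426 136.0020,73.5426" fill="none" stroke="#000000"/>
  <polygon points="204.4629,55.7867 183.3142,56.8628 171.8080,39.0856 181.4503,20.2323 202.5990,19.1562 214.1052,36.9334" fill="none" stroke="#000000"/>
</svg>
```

Since the viewBox matches the mm dimensions, user units are millimetres directly. The only transform is the Y-flip y_m = 162.1880 − y_svg.

Shape 1 is a rectangle drawn with `<polygon>`. Its stroke #000000 means engrave at S281, F2083. After flipping Y the toolpath is (136.0020,158.9219) → (264.4399,158.9219) → (264.4399,88.6454) → (136.0020,88.6454) → (136.0020,158.9219), returning to the start.

Shape 2 is a regular polygon drawn with `<polygon>`. Its stroke #000000 means engrave at S281, F2083. After flipping Y the toolpath is (204.4629,106.4013) → (183.3142,105.3252) → (171.8080,123.1024) → (181.4503,141.9557) → (202.5990,143.0318) → (214.1052,125.2546) → (204.4629,106.4013), returning to the start.

G21
G90
G0 X136.0020 Y158.9219
M4 S281
G1 X264.4399 Y158.9219 F2083
G1 X264.4399 Y88.6454
G1 X136.0020 Y88.6454
G1 X136.0020 Y158.9219
M5
G0 X204.4629 Y106.4013
M4 S281
G1 X183.3142 Y105.3252 F2083
G1 X171.8080 Y123.1024
G1 X181.4503 Y141.9557
G1 X202.5990 Y143.0318
G1 X214.1052 Y125.2546
G1 X204.4629 Y106.4013
M5
G0 X0.0000 Y0.0000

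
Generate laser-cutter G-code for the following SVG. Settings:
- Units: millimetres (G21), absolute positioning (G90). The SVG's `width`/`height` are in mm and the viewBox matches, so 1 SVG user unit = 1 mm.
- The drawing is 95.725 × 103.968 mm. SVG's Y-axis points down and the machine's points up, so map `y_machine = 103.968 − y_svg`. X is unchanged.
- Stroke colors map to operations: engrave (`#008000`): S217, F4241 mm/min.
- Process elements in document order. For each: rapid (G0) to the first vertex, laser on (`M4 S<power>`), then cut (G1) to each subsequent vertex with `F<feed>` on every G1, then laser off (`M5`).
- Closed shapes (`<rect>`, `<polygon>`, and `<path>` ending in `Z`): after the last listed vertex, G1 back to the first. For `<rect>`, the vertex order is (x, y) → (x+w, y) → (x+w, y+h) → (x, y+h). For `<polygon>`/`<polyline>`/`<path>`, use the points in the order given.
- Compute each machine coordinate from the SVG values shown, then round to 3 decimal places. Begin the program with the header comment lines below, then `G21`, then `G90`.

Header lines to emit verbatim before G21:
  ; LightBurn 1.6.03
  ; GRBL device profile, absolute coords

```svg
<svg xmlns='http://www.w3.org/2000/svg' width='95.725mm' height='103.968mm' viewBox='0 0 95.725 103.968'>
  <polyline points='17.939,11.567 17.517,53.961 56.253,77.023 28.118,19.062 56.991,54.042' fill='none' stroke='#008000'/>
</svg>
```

; LightBurn 1.6.03
; GRBL device profile, absolute coords
G21
G90
G0 X17.939 Y92.401
M4 S217
G1 X17.517 Y50.007 F4241
G1 X56.253 Y26.945 F4241
G1 X28.118 Y84.906 F4241
G1 X56.991 Y49.926 F4241
M5

Since the viewBox matches the mm dimensions, user units are millimetres directly. The only transform is the Y-flip y_m = 103.968 − y_svg.

Shape 1 is a open polyline drawn with `<polyline>`. Its stroke #008000 means engrave at S217, F4241. After flipping Y the toolpath is (17.939,92.401) → (17.517,50.007) → (56.253,26.945) → (28.118,84.906) → (56.991,49.926).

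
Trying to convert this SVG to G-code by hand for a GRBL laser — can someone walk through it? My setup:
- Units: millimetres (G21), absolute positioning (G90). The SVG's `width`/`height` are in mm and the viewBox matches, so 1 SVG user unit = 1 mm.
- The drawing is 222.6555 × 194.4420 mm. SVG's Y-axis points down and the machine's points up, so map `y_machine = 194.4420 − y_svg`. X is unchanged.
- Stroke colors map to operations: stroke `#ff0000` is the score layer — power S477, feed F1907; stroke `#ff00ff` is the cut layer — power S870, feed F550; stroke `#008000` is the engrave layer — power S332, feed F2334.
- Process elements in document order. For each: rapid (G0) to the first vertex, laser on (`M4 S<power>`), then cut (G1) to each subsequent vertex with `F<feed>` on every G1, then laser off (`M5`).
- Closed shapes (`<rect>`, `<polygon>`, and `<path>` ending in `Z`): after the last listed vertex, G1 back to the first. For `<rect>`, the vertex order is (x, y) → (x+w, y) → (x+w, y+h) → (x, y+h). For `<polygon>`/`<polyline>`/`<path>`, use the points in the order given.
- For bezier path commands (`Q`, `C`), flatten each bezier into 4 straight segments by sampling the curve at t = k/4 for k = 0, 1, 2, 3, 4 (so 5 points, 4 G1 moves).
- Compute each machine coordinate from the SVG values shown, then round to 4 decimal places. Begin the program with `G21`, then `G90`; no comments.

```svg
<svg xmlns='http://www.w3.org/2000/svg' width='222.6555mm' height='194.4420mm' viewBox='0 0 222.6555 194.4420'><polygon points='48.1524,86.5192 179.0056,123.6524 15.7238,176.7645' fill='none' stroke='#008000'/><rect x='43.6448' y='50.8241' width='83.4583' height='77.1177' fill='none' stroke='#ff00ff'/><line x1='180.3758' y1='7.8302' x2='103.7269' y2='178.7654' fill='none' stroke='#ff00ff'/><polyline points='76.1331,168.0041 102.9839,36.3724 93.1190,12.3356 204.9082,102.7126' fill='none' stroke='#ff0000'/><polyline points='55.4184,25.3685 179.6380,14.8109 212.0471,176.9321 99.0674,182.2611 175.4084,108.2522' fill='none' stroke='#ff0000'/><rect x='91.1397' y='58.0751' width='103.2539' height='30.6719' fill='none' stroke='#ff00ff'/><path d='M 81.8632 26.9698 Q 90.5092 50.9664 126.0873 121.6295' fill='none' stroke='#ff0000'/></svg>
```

G21
G90
G0 X48.1524 Y107.9228
M4 S332
G1 X179.0056 Y70.7896 F2334
G1 X15.7238 Y17.6775 F2334
G1 X48.1524 Y107.9228 F2334
M5
G0 X43.6448 Y143.6179
M4 S870
G1 X127.1031 Y143.6179 F550
G1 X127.1031 Y66.5002 F550
G1 X43.6448 Y66.5002 F550
G1 X43.6448 Y143.6179 F550
M5
G0 X180.3758 Y186.6118
M4 S870
G1 X103.7269 Y15.6766 F550
M5
G0 X76.1331 Y26.4379
M4 S477
G1 X102.9839 Y158.0696 F1907
G1 X93.1190 Y182.1064 F1907
G1 X204.9082 Y91.7294 F1907
M5
G0 X55.4184 Y169.0735
M4 S477
G1 X179.6380 Y179.6311 F1907
G1 X212.0471 Y17.5099 F1907
G1 X99.0674 Y12.1809 F1907
G1 X175.4084 Y86.1898 F1907
M5
G0 X91.1397 Y136.3669
M4 S870
G1 X194.3936 Y136.3669 F550
G1 X194.3936 Y105.6950 F550
G1 X91.1397 Y105.6950 F550
G1 X91.1397 Y136.3669 F550
M5
G0 X81.8632 Y167.4722
M4 S477
G1 X87.8695 Y152.5572 F1907
G1 X97.2422 Y131.8090 F1907
G1 X109.9815 Y105.2274 F1907
G1 X126.0873 Y72.8125 F1907
M5

viewBox `0 0 222.6555 194.4420` with mm width/height → 1 unit = 1 mm. Flip: y_m = 194.4420 − y_svg.

**Shape 1** — `<polygon>` closed polygon, stroke `#008000` → engrave (S332, F2334). Machine vertices: (48.1524,107.9228) → (179.0056,70.7896) → (15.7238,17.6775) → (48.1524,107.9228). Closed: final G1 returns to the first vertex.

**Shape 2** — `<rect>` rectangle, stroke `#ff00ff` → cut (S870, F550). Machine vertices: (43.6448,143.6179) → (127.1031,143.6179) → (127.1031,66.5002) → (43.6448,66.5002) → (43.6448,143.6179). Closed: final G1 returns to the first vertex.

**Shape 3** — `<line>` line segment, stroke `#ff00ff` → cut (S870, F550). Machine vertices: (180.3758,186.6118) → (103.7269,15.6766). Open path.

**Shape 4** — `<polyline>` open polyline, stroke `#ff0000` → score (S477, F1907). Machine vertices: (76.1331,26.4379) → (102.9839,158.0696) → (93.1190,182.1064) → (204.9082,91.7294). Open path.

**Shape 5** — `<polyline>` open polyline, stroke `#ff0000` → score (S477, F1907). Machine vertices: (55.4184,169.0735) → (179.6380,179.6311) → (212.0471,17.5099) → (99.0674,12.1809) → (175.4084,86.1898). Open path.

**Shape 6** — `<rect>` rectangle, stroke `#ff00ff` → cut (S870, F550). Machine vertices: (91.1397,136.3669) → (194.3936,136.3669) → (194.3936,105.6950) → (91.1397,105.6950) → (91.1397,136.3669). Closed: final G1 returns to the first vertex.

**Shape 7** — `<path>` quadratic bezier, stroke `#ff0000` → score (S477, F1907). Control points (SVG): P0=(81.8632,26.9698), P1=(90.5092,50.9664), P2=(126.0873,121.6295); sampled at t=k/4. Machine vertices: (81.8632,167.4722) → (87.8695,152.5572) → (97.2422,131.8090) → (109.9815,105.2274) → (126.0873,72.8125). Open path.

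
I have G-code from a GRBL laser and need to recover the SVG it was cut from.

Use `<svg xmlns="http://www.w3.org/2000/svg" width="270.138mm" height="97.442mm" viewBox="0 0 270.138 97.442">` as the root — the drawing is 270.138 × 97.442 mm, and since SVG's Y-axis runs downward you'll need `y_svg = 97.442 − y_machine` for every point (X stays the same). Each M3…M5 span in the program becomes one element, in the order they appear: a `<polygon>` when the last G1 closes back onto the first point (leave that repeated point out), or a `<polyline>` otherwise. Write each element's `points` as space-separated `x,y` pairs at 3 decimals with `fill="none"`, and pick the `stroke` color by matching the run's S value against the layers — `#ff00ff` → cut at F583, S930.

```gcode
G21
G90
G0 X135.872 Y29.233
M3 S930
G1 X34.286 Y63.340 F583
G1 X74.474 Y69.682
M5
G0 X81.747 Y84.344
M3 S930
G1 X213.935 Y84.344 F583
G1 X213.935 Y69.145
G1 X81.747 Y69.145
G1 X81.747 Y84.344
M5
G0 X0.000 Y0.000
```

Machine Y-up, SVG Y-down with viewBox height 97.442, so y_svg = 97.442 − y_machine; X carries over. Every run uses S930, so all elements get stroke `#ff00ff` (cut).

Run 1: The run is open, so emit a `<polyline>` with points (Y-flipped): 135.872,68.209 34.286,34.102 74.474,27.760.

Run 2: The run returns to its start, so emit a `<polygon>` with points (Y-flipped): 81.747,13.098 213.935,13.098 213.935,28.297 81.747,28.297.

<svg xmlns="http://www.w3.org/2000/svg" width="270.138mm" height="97.442mm" viewBox="0 0 270.138 97.442">
  <polyline points="135.872,68.209 34.286,34.102 74.474,27.760" fill="none" stroke="#ff00ff"/>
  <polygon points="81.747,13.098 213.935,13.098 213.935,28.297 81.747,28.297" fill="none" stroke="#ff00ff"/>
</svg>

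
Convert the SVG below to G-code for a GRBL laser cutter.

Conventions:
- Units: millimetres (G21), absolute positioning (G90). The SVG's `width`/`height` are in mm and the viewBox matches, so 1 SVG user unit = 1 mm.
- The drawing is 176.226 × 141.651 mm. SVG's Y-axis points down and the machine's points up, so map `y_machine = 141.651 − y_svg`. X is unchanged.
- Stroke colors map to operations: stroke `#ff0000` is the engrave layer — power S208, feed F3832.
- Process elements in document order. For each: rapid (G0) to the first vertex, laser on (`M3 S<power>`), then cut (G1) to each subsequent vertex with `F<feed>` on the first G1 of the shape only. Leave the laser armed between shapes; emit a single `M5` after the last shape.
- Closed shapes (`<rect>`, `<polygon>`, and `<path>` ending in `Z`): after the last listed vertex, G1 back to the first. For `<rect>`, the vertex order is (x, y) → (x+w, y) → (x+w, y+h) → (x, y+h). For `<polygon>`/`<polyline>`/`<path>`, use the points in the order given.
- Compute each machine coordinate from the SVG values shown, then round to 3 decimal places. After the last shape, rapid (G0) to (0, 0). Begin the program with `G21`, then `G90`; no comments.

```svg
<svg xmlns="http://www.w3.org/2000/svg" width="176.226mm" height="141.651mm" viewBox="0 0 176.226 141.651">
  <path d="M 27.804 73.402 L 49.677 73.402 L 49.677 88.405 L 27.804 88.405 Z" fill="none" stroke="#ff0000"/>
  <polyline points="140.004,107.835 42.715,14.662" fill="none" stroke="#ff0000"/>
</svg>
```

viewBox `0 0 176.226 141.651` with mm width/height → 1 unit = 1 mm. Flip: y_m = 141.651 − y_svg.

**Shape 1** — `<path>` rectangle, stroke `#ff0000` → engrave (S208, F3832). Machine vertices: (27.804,68.249) → (49.677,68.249) → (49.677,53.246) → (27.804,53.246) → (27.804,68.249). Closed: final G1 returns to the first vertex.

**Shape 2** — `<polyline>` line segment, stroke `#ff0000` → engrave (S208, F3832). Machine vertices: (140.004,33.816) → (42.715,126.989). Open path.

G21
G90
G0 X27.804 Y68.249
M3 S208
G1 X49.677 Y68.249 F3832
G1 X49.677 Y53.246
G1 X27.804 Y53.246
G1 X27.804 Y68.249
G0 X140.004 Y33.816
M3 S208
G1 X42.715 Y126.989 F3832
M5
G0 X0.000 Y0.000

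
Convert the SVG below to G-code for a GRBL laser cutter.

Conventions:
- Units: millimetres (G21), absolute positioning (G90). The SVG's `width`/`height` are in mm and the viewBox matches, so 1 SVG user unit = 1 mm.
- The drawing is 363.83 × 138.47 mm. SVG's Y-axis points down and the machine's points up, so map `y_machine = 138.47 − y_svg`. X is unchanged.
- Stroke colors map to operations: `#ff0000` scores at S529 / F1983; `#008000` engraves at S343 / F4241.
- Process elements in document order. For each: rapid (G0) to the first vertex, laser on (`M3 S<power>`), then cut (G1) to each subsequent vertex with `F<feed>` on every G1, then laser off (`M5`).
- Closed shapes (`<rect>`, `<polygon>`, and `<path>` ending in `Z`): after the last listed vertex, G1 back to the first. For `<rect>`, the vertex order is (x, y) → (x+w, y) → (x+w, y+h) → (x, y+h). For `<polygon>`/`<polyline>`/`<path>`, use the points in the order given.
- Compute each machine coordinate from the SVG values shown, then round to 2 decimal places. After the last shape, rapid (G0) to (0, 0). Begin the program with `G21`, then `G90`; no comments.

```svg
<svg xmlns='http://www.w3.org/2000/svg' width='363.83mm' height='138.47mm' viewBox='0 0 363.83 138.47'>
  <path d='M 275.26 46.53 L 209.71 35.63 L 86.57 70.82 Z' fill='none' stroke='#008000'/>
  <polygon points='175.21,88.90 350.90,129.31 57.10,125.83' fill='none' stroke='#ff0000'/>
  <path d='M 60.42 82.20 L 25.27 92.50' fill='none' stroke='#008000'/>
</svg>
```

1 u = 1 mm; y_m = 138.47 − y.

[1] `<path>` closed polygon, #008000→engrave S343 F4241: (275.26,91.94) → (209.71,102.84) → (86.57,67.65) → (275.26,91.94) (closed)

[2] `<polygon>` closed polygon, #ff0000→score S529 F1983: (175.21,49.57) → (350.90,9.16) → (57.10,12.64) → (175.21,49.57) (closed)

[3] `<path>` line segment, #008000→engrave S343 F4241: (60.42,56.27) → (25.27,45.97)

G21
G90
G0 X275.26 Y91.94
M3 S343
G1 X209.71 Y102.84 F4241
G1 X86.57 Y67.65 F4241
G1 X275.26 Y91.94 F4241
M5
G0 X175.21 Y49.57
M3 S529
G1 X350.90 Y9.16 F1983
G1 X57.10 Y12.64 F1983
G1 X175.21 Y49.57 F1983
M5
G0 X60.42 Y56.27
M3 S343
G1 X25.27 Y45.97 F4241
M5
G0 X0.00 Y0.00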